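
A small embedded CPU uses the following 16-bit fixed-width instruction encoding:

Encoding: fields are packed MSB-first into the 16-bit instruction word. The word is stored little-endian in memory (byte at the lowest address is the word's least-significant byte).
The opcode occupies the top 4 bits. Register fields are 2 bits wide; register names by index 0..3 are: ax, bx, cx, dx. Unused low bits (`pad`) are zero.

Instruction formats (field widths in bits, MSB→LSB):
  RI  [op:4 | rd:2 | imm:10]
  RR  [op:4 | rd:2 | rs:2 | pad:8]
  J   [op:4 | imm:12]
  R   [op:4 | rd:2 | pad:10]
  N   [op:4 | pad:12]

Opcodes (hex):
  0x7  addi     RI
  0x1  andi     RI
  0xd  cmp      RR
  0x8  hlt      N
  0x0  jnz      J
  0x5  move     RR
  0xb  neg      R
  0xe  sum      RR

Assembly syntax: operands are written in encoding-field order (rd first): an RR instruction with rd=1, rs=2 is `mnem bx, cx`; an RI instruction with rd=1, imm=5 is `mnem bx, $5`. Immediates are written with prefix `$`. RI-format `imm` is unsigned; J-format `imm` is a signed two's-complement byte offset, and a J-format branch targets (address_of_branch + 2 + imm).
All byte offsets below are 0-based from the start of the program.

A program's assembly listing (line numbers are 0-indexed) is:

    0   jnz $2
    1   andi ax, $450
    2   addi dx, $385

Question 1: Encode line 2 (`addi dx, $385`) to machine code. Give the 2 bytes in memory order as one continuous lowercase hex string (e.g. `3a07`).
817d

L2: addi op=0x7:4|rd=3:2|imm=385:10 ⇒ 0x7d81 ⇒ little 81 7d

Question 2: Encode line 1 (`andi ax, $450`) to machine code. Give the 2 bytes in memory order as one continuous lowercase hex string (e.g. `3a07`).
c211

1. andi fields op=0x1:4|rd=0:2|imm=450:10 → word 11c2h → c2 11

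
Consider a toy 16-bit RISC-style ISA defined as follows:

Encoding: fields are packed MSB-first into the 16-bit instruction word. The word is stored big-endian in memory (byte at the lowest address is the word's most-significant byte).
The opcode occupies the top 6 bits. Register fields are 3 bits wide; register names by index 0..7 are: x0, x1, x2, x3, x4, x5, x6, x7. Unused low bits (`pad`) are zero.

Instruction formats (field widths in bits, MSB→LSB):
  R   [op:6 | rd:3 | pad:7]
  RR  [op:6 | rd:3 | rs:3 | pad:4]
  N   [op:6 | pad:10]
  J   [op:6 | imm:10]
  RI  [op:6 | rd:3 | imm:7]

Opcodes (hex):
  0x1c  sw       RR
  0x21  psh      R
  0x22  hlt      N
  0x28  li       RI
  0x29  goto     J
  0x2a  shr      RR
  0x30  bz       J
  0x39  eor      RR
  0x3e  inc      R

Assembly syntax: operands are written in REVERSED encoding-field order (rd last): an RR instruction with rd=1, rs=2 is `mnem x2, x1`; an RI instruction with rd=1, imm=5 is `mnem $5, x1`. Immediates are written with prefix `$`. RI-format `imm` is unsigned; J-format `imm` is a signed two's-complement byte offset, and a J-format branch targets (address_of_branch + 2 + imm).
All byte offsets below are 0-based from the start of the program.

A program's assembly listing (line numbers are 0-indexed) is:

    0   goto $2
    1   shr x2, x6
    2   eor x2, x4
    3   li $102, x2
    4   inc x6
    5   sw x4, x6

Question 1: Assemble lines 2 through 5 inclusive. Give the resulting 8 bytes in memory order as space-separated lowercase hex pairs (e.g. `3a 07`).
e6 20 a1 66 fb 00 73 40

L2: eor op=0x39:6|rd=4:3|rs=2:3|pad=0:4 ⇒ 0xe620 ⇒ big e6 20
L3: li op=0x28:6|rd=2:3|imm=102:7 ⇒ 0xa166 ⇒ big a1 66
L4: inc op=0x3e:6|rd=6:3|pad=0:7 ⇒ 0xfb00 ⇒ big fb 00
L5: sw op=0x1c:6|rd=6:3|rs=4:3|pad=0:4 ⇒ 0x7340 ⇒ big 73 40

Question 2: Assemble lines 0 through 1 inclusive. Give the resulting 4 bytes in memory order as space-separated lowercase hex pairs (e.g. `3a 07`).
line 0 (goto): pack op=0x29:6|imm=2:10 = 0xa402; big→ a4 02
line 1 (shr): pack op=0x2a:6|rd=6:3|rs=2:3|pad=0:4 = 0xab20; big→ ab 20

a4 02 ab 20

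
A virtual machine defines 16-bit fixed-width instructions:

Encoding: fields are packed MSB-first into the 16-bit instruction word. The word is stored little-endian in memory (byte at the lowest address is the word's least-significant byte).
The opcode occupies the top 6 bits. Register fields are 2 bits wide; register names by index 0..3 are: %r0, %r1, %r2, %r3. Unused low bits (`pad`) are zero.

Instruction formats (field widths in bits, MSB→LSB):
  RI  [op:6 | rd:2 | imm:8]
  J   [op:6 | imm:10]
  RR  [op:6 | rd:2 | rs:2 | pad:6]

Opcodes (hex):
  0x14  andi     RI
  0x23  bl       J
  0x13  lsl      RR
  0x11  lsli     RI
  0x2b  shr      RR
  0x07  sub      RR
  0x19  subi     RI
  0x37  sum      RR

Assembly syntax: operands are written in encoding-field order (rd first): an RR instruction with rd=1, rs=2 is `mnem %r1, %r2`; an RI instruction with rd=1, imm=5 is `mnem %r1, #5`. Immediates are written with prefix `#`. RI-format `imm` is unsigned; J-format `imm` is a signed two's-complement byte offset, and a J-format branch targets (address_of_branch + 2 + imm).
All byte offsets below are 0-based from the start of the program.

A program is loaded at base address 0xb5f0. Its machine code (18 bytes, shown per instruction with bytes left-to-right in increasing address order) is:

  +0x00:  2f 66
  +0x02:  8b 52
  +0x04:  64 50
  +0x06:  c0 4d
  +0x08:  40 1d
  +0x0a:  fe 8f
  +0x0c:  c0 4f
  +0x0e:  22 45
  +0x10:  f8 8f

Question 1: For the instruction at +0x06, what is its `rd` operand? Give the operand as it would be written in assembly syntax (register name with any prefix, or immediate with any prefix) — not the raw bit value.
%r1

[06] c0 4d → 0x4dc0
  top 6b → 0x13 → lsl [RR]
  rd: (w>>8)&0x3=0x1 → %r1
  rs: (w>>6)&0x3=0x3 → %r3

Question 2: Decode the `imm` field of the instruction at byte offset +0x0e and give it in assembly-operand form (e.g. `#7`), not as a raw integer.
off 0x0e: read 22 45 as little → 0x4522
  opcode bits[15:10]=0x11: lsli/RI
  rd: (w>>8)&0x3=0x1 → %r1
  imm: (w>>0)&0xff=0x22 → #34

#34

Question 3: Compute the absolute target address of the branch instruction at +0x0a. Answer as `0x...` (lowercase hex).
0xb5fa

off 0x0a: read fe 8f as little → 0x8ffe
  op=0x8ffe>>10=0x23 ⇒ bl (J)
  imm@[9:0]=0x3fe (s10→-2) ⇒ #-2
  target = base 0xb5f0 + off 0x0a + 2 + imm -2 = 0xb5fa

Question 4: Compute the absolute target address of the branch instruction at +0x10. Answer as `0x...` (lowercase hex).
off 0x10: read f8 8f as little → 0x8ff8
  opcode bits[15:10]=0x23: bl/J
  imm: (w>>0)&0x3ff=0x3f8 (s10→-8) → #-8
  target = base 0xb5f0 + off 0x10 + 2 + imm -8 = 0xb5fa

0xb5fa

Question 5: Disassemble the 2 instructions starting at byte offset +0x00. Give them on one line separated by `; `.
subi %r2, #47; andi %r2, #139

+0x00: 2f 66 ⇒ word 0x662f (little)
  top 6b → 0x19 → subi [RI]
  rd@[9:8]=0x2 ⇒ %r2
  imm@[7:0]=0x2f ⇒ #47
+0x02: 8b 52 ⇒ word 0x528b (little)
  top 6b → 0x14 → andi [RI]
  rd@[9:8]=0x2 ⇒ %r2
  imm@[7:0]=0x8b ⇒ #139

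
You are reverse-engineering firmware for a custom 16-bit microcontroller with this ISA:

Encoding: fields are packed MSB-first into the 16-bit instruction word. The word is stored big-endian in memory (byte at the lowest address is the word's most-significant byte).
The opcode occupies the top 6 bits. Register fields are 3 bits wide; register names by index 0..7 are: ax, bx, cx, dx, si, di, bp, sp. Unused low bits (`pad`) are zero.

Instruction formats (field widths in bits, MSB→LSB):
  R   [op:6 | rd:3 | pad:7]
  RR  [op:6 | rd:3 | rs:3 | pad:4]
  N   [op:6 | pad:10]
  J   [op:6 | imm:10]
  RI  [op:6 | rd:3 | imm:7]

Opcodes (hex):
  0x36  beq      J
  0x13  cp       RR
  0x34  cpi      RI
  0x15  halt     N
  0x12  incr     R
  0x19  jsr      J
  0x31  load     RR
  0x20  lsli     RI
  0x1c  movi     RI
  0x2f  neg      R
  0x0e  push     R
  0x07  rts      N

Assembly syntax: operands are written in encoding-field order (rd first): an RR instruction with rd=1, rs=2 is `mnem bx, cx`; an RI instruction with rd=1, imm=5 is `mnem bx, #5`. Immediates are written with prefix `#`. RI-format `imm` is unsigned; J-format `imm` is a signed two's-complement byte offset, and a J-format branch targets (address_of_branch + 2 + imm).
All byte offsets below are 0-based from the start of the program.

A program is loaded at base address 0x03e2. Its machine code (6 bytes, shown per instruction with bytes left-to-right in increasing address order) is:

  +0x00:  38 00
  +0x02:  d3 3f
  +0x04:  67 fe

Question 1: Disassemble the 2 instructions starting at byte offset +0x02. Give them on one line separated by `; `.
cpi bp, #63; jsr #-2

@+02  big-endian(d3 3f) = 0xd33f
  op=0xd33f>>10=0x34 ⇒ cpi (RI)
  rd: (w>>7)&0x7=0x6 → bp
  imm: (w>>0)&0x7f=0x3f → #63
@+04  big-endian(67 fe) = 0x67fe
  op=0x67fe>>10=0x19 ⇒ jsr (J)
  imm: (w>>0)&0x3ff=0x3fe (s10→-2) → #-2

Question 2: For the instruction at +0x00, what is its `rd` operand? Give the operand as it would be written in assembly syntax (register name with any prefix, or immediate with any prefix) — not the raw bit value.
[00] 38 00 → 0x3800
  top 6b → 0xe → push [R]
  rd@[9:7]=0x0 ⇒ ax

ax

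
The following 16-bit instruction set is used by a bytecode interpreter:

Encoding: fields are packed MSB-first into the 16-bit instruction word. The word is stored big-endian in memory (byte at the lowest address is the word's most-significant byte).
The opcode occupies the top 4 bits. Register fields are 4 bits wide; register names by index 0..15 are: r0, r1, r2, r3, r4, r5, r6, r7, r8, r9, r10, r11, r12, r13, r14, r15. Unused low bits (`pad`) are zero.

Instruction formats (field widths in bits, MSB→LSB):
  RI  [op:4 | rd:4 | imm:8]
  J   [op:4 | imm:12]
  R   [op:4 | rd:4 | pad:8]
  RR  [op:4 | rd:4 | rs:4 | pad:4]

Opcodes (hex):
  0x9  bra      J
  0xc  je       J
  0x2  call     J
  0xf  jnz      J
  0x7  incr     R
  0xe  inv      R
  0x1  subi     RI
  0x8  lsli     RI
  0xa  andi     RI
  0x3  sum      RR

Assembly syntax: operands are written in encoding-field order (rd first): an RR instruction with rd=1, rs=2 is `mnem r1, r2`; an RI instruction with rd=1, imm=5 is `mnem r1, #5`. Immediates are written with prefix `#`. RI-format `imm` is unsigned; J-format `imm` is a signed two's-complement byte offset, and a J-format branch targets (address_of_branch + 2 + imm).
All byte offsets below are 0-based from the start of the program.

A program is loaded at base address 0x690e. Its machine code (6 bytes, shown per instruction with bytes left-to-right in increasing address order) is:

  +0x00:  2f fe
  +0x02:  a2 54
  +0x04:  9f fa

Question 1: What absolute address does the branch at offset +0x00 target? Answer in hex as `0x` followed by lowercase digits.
+0x00: 2f fe ⇒ word 0x2ffe (big)
  top 4b → 0x2 → call [J]
  [11:0] imm=4094 (s12→-2) = #-2
  target = base 0x690e + off 0x00 + 2 + imm -2 = 0x690e

0x690e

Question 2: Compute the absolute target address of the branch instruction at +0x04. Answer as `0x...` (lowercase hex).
0x690e

@+04  big-endian(9f fa) = 0x9ffa
  top 4b → 0x9 → bra [J]
  [11:0] imm=4090 (s12→-6) = #-6
  target = base 0x690e + off 0x04 + 2 + imm -6 = 0x690e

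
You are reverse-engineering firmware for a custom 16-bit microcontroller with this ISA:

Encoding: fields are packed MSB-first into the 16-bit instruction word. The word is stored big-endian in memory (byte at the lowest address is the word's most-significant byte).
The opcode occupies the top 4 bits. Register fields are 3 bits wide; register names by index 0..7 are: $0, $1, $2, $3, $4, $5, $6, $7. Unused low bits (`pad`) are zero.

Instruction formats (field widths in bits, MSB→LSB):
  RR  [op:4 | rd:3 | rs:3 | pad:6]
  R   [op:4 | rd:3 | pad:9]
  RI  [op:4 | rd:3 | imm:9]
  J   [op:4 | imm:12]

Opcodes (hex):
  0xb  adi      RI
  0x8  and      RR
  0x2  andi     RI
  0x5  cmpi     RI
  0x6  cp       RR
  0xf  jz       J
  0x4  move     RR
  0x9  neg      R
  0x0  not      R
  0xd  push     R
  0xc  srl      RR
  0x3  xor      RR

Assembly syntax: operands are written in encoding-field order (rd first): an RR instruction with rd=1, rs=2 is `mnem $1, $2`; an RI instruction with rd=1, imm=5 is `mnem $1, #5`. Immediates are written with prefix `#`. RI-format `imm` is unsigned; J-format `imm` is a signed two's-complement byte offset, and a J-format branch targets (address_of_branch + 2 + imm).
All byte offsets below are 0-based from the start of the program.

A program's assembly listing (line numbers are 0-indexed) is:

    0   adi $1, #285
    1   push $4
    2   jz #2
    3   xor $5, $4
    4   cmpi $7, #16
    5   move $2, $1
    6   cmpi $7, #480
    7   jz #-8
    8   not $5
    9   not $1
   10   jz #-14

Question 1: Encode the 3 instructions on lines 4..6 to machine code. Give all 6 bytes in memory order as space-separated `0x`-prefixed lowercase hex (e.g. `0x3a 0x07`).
L4: cmpi op=0x5:4|rd=7:3|imm=16:9 ⇒ 0x5e10 ⇒ big 5e 10
L5: move op=0x4:4|rd=2:3|rs=1:3|pad=0:6 ⇒ 0x4440 ⇒ big 44 40
L6: cmpi op=0x5:4|rd=7:3|imm=480:9 ⇒ 0x5fe0 ⇒ big 5f e0

0x5e 0x10 0x44 0x40 0x5f 0xe0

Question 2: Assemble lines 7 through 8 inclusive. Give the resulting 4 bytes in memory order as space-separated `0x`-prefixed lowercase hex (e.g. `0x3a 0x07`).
7. jz fields op=0xf:4|imm=-8:12 → word fff8h → ff f8
8. not fields op=0x0:4|rd=5:3|pad=0:9 → word 0a00h → 0a 00

0xff 0xf8 0x0a 0x00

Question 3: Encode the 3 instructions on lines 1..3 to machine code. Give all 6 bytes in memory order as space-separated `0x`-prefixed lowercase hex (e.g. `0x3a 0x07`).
0xd8 0x00 0xf0 0x02 0x3b 0x00

1. push fields op=0xd:4|rd=4:3|pad=0:9 → word d800h → d8 00
2. jz fields op=0xf:4|imm=2:12 → word f002h → f0 02
3. xor fields op=0x3:4|rd=5:3|rs=4:3|pad=0:6 → word 3b00h → 3b 00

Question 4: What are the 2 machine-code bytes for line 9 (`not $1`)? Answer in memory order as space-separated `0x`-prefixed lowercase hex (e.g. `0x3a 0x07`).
line 9 (not): pack op=0x0:4|rd=1:3|pad=0:9 = 0x0200; big→ 02 00

0x02 0x00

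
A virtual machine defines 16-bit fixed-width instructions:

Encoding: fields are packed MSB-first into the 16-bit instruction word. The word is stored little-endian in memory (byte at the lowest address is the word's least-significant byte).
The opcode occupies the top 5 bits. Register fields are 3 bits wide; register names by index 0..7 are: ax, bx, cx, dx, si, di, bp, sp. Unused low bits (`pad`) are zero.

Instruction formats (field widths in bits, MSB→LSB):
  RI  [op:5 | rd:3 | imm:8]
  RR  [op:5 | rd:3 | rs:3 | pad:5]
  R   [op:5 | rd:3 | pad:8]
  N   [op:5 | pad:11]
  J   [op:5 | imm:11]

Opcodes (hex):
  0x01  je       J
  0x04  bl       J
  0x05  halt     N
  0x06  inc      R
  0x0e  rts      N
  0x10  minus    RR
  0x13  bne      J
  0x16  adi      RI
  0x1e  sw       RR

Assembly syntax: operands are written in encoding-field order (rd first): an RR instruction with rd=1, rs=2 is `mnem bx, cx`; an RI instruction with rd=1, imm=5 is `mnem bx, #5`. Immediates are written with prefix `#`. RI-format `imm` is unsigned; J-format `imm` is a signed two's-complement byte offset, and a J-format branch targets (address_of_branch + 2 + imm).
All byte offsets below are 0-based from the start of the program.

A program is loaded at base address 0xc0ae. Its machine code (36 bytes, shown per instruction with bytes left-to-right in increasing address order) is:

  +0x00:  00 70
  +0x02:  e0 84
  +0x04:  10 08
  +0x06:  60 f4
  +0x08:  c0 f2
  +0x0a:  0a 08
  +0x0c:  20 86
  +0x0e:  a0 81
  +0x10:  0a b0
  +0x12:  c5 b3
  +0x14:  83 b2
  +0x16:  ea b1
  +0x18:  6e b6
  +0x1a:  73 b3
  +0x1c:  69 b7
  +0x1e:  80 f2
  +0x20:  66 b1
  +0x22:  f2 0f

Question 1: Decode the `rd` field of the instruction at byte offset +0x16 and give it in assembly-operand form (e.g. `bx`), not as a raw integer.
[16] ea b1 → 0xb1ea
  top 5b → 0x16 → adi [RI]
  rd@[10:8]=0x1 ⇒ bx
  imm@[7:0]=0xea ⇒ #234

bx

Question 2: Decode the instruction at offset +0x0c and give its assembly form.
@+0c  little-endian(20 86) = 0x8620
  top 5b → 0x10 → minus [RR]
  rd@[10:8]=0x6 ⇒ bp
  rs@[7:5]=0x1 ⇒ bx

minus bp, bx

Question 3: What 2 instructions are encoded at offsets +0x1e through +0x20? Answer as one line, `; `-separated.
+0x1e: 80 f2 ⇒ word 0xf280 (little)
  opcode bits[15:11]=0x1e: sw/RR
  [10:8] rd=2 = cx
  [7:5] rs=4 = si
+0x20: 66 b1 ⇒ word 0xb166 (little)
  opcode bits[15:11]=0x16: adi/RI
  [10:8] rd=1 = bx
  [7:0] imm=102 = #102

sw cx, si; adi bx, #102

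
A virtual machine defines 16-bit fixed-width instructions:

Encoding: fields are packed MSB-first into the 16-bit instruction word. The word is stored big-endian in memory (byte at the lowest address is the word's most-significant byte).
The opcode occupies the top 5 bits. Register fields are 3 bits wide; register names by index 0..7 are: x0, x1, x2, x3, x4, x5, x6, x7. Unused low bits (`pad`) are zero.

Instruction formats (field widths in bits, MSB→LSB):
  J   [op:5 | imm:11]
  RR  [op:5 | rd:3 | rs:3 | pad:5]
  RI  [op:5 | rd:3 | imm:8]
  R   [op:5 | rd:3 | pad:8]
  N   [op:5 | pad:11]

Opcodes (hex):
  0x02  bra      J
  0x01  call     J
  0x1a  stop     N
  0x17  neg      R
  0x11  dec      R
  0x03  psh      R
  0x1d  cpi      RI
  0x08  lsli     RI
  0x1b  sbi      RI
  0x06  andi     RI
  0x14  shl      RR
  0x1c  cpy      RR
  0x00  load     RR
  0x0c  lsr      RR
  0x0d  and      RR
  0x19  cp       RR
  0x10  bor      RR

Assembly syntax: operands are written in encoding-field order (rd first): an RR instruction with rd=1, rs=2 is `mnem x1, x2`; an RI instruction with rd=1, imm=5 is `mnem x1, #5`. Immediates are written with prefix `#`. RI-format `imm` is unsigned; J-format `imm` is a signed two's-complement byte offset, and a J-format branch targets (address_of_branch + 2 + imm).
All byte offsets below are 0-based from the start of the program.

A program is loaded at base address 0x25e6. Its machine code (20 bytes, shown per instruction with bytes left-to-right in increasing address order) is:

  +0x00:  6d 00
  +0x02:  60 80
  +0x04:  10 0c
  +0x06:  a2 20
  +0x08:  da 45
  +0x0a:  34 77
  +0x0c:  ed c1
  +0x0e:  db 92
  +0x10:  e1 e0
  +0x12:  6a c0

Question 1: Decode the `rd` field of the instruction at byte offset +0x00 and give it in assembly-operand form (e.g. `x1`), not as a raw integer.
off 0x00: read 6d 00 as big → 0x6d00
  top 5b → 0xd → and [RR]
  rd@[10:8]=0x5 ⇒ x5
  rs@[7:5]=0x0 ⇒ x0

x5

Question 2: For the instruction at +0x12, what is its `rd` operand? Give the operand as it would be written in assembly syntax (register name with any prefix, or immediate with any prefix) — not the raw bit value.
x2

off 0x12: read 6a c0 as big → 0x6ac0
  top 5b → 0xd → and [RR]
  rd@[10:8]=0x2 ⇒ x2
  rs@[7:5]=0x6 ⇒ x6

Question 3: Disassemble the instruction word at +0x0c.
+0x0c: ed c1 ⇒ word 0xedc1 (big)
  opcode bits[15:11]=0x1d: cpi/RI
  rd: (w>>8)&0x7=0x5 → x5
  imm: (w>>0)&0xff=0xc1 → #193

cpi x5, #193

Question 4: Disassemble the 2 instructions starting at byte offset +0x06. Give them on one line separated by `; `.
shl x2, x1; sbi x2, #69

@+06  big-endian(a2 20) = 0xa220
  top 5b → 0x14 → shl [RR]
  rd@[10:8]=0x2 ⇒ x2
  rs@[7:5]=0x1 ⇒ x1
@+08  big-endian(da 45) = 0xda45
  top 5b → 0x1b → sbi [RI]
  rd@[10:8]=0x2 ⇒ x2
  imm@[7:0]=0x45 ⇒ #69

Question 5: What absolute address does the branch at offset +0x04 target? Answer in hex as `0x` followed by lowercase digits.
0x25f8

@+04  big-endian(10 0c) = 0x100c
  op=0x100c>>11=0x2 ⇒ bra (J)
  [10:0] imm=12 = #12
  target = base 0x25e6 + off 0x04 + 2 + imm 12 = 0x25f8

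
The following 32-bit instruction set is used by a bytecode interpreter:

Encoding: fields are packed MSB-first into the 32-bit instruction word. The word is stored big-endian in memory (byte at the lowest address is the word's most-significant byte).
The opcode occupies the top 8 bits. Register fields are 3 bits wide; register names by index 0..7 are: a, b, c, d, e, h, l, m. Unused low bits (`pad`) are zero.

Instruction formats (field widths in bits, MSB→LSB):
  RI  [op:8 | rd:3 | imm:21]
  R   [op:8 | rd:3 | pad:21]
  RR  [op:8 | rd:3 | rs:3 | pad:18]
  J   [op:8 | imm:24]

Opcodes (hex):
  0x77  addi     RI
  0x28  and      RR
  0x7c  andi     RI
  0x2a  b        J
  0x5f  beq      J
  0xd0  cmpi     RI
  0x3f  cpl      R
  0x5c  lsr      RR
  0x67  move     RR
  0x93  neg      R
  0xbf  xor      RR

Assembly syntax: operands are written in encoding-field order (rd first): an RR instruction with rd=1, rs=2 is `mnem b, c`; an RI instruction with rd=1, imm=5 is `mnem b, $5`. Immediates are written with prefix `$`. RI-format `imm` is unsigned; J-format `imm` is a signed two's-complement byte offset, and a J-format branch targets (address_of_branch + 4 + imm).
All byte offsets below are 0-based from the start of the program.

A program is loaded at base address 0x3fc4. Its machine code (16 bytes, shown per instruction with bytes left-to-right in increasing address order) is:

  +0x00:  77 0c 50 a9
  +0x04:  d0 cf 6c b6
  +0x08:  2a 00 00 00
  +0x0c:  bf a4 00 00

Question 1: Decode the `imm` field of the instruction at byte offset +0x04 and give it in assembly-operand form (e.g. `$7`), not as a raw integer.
$1010870

[04] d0 cf 6c b6 → 0xd0cf6cb6
  top 8b → 0xd0 → cmpi [RI]
  rd@[23:21]=0x6 ⇒ l
  imm@[20:0]=0xf6cb6 ⇒ $1010870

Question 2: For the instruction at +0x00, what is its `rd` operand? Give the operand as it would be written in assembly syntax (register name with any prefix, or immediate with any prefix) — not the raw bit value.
+0x00: 77 0c 50 a9 ⇒ word 0x770c50a9 (big)
  opcode bits[31:24]=0x77: addi/RI
  rd: (w>>21)&0x7=0x0 → a
  imm: (w>>0)&0x1fffff=0xc50a9 → $807081

a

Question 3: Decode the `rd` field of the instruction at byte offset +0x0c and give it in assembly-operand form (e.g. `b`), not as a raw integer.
off 0x0c: read bf a4 00 00 as big → 0xbfa40000
  op=0xbfa40000>>24=0xbf ⇒ xor (RR)
  [23:21] rd=5 = h
  [20:18] rs=1 = b

h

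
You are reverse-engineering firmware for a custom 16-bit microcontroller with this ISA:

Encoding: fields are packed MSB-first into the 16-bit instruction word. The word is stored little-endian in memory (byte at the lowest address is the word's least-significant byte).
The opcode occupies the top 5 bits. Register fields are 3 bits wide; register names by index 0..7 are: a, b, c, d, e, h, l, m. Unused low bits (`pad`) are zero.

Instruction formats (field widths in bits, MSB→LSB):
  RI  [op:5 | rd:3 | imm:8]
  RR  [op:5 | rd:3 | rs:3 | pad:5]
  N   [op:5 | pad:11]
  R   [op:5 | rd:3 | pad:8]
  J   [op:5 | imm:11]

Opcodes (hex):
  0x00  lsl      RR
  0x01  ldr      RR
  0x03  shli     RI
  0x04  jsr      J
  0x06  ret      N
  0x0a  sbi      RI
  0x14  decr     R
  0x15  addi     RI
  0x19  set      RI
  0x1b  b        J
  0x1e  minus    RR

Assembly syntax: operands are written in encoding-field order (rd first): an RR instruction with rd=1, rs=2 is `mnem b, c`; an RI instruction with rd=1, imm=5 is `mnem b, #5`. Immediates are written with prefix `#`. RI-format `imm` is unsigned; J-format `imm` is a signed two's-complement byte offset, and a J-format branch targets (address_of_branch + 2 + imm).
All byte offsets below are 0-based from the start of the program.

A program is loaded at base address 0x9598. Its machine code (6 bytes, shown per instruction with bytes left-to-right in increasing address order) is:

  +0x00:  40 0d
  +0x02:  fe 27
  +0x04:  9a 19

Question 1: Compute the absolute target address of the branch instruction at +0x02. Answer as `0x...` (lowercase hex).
off 0x02: read fe 27 as little → 0x27fe
  op=0x27fe>>11=0x4 ⇒ jsr (J)
  [10:0] imm=2046 (s11→-2) = #-2
  target = base 0x9598 + off 0x02 + 2 + imm -2 = 0x959a

0x959a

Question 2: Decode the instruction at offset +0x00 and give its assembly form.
ldr h, c

@+00  little-endian(40 0d) = 0x0d40
  top 5b → 0x1 → ldr [RR]
  [10:8] rd=5 = h
  [7:5] rs=2 = c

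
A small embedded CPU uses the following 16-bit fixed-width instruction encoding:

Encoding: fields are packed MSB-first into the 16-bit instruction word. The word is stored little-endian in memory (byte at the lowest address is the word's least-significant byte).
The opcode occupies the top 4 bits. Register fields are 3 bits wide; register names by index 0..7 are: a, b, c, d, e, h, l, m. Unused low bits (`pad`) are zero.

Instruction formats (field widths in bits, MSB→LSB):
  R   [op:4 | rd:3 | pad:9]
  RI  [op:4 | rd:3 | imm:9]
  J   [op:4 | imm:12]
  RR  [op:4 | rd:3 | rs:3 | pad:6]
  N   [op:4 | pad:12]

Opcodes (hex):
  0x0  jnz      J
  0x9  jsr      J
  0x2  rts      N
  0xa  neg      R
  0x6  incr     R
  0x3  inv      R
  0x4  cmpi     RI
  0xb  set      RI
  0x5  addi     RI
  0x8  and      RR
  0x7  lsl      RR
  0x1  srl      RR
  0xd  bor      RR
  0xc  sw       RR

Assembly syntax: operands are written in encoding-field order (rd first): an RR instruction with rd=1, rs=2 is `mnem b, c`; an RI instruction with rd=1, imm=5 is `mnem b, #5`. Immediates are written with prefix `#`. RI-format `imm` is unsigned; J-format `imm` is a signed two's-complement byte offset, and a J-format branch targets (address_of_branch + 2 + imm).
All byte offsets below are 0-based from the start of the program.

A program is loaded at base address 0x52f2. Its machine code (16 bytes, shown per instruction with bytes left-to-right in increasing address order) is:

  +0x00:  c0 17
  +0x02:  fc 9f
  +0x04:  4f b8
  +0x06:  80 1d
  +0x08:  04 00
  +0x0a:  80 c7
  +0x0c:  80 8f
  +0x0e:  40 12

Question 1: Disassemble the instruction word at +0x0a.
off 0x0a: read 80 c7 as little → 0xc780
  top 4b → 0xc → sw [RR]
  [11:9] rd=3 = d
  [8:6] rs=6 = l

sw d, l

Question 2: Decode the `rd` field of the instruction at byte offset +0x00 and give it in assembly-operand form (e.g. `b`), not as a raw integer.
off 0x00: read c0 17 as little → 0x17c0
  opcode bits[15:12]=0x1: srl/RR
  rd: (w>>9)&0x7=0x3 → d
  rs: (w>>6)&0x7=0x7 → m

d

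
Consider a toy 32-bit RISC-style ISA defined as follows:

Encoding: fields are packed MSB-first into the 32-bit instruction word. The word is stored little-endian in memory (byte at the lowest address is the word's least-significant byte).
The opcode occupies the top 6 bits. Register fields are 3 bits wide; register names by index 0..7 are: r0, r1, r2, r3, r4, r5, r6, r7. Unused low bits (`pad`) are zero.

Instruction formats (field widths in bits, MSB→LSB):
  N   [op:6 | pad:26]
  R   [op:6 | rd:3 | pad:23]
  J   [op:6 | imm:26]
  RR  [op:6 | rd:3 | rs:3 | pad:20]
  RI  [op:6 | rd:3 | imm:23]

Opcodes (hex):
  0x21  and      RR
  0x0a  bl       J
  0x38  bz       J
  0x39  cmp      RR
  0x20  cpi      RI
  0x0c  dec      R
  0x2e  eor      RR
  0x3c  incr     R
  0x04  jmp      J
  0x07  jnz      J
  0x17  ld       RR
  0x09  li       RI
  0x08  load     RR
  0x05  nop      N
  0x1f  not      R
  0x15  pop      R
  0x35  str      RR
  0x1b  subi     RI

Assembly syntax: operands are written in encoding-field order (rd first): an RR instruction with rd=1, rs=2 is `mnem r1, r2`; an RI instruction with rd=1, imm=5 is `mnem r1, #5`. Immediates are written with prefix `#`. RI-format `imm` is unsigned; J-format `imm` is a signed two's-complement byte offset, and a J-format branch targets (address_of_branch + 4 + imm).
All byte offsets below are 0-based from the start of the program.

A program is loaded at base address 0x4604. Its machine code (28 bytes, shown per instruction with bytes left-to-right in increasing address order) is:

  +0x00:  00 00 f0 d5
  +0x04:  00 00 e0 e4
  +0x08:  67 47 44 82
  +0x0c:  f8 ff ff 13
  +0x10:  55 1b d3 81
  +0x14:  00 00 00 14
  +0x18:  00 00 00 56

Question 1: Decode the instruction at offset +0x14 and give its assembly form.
nop

off 0x14: read 00 00 00 14 as little → 0x14000000
  opcode bits[31:26]=0x5: nop/N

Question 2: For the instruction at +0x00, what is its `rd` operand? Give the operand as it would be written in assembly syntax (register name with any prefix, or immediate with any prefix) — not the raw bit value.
r3

+0x00: 00 00 f0 d5 ⇒ word 0xd5f00000 (little)
  top 6b → 0x35 → str [RR]
  rd: (w>>23)&0x7=0x3 → r3
  rs: (w>>20)&0x7=0x7 → r7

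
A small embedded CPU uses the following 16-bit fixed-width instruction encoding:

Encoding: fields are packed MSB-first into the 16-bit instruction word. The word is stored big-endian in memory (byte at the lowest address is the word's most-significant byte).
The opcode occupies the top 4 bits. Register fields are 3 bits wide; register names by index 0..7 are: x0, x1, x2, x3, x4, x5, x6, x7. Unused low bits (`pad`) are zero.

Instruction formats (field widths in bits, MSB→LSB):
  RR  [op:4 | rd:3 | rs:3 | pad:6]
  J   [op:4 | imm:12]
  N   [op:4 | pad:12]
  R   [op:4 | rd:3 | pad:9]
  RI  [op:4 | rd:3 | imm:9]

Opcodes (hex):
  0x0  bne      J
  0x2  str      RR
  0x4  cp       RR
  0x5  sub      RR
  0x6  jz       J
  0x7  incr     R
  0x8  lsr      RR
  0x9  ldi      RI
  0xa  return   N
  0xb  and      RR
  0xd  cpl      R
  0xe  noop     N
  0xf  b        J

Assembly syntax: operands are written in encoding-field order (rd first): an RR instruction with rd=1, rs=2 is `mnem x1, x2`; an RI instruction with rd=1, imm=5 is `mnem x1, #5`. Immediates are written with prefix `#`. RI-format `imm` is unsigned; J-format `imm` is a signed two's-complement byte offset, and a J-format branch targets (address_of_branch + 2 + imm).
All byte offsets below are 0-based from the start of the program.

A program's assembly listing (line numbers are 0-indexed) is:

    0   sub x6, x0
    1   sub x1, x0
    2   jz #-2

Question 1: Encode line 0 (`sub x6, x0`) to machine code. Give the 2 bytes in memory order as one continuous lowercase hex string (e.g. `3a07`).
0. sub fields op=0x5:4|rd=6:3|rs=0:3|pad=0:6 → word 5c00h → 5c 00

5c00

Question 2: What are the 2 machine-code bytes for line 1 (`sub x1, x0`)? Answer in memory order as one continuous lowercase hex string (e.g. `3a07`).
line 1 (sub): pack op=0x5:4|rd=1:3|rs=0:3|pad=0:6 = 0x5200; big→ 52 00

5200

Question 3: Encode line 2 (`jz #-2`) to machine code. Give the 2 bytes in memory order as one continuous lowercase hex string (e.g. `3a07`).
line 2 (jz): pack op=0x6:4|imm=-2:12 = 0x6ffe; big→ 6f fe

6ffe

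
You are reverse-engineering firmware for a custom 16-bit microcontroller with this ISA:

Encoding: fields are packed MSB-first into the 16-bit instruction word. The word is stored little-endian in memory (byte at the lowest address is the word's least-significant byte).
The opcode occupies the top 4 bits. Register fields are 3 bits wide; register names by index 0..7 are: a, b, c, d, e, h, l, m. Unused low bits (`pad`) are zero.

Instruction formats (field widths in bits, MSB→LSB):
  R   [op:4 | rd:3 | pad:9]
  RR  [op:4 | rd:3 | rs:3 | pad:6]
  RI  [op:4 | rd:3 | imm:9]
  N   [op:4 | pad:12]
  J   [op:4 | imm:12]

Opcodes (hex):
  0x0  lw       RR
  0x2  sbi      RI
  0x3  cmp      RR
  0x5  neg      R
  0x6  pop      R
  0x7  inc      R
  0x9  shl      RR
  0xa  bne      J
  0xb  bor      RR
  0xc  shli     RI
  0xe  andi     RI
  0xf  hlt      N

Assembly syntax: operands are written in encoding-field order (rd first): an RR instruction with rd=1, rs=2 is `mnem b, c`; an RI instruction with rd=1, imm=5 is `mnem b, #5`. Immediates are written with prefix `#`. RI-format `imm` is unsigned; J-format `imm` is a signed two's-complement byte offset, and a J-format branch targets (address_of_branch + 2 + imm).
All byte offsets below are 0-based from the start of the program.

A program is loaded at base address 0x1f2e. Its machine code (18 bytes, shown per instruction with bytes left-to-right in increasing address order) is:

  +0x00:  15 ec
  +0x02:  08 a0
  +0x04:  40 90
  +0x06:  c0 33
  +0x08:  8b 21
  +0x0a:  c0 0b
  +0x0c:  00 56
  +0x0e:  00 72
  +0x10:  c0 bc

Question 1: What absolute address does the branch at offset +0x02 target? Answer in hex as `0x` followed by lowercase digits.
+0x02: 08 a0 ⇒ word 0xa008 (little)
  opcode bits[15:12]=0xa: bne/J
  imm: (w>>0)&0xfff=0x8 → #8
  target = base 0x1f2e + off 0x02 + 2 + imm 8 = 0x1f3a

0x1f3a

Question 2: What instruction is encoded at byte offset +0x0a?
off 0x0a: read c0 0b as little → 0x0bc0
  op=0x0bc0>>12=0x0 ⇒ lw (RR)
  rd: (w>>9)&0x7=0x5 → h
  rs: (w>>6)&0x7=0x7 → m

lw h, m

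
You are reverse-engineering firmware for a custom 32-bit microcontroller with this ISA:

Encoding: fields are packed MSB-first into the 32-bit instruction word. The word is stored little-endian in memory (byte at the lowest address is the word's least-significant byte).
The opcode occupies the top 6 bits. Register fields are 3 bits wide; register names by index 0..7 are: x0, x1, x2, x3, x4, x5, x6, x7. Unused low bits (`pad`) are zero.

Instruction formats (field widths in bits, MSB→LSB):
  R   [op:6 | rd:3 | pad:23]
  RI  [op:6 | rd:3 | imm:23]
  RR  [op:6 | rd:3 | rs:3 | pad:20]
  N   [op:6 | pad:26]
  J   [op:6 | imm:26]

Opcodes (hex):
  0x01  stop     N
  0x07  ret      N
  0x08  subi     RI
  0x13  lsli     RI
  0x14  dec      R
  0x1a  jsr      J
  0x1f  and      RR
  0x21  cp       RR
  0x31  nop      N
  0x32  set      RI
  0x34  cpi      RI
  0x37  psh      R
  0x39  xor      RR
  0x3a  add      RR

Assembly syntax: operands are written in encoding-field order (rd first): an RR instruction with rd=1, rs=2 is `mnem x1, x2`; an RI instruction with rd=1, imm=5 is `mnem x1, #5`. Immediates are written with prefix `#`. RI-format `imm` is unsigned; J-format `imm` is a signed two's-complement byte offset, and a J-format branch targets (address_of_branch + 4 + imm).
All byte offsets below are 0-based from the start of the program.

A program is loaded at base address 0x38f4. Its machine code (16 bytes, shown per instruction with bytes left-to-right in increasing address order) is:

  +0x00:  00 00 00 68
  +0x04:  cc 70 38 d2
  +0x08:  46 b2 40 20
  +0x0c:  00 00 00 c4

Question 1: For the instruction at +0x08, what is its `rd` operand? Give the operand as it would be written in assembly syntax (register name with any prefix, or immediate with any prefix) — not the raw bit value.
[08] 46 b2 40 20 → 0x2040b246
  op=0x2040b246>>26=0x8 ⇒ subi (RI)
  rd: (w>>23)&0x7=0x0 → x0
  imm: (w>>0)&0x7fffff=0x40b246 → #4239942

x0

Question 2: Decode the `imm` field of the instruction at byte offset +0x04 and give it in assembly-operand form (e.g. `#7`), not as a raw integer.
off 0x04: read cc 70 38 d2 as little → 0xd23870cc
  op=0xd23870cc>>26=0x34 ⇒ cpi (RI)
  rd@[25:23]=0x4 ⇒ x4
  imm@[22:0]=0x3870cc ⇒ #3698892

#3698892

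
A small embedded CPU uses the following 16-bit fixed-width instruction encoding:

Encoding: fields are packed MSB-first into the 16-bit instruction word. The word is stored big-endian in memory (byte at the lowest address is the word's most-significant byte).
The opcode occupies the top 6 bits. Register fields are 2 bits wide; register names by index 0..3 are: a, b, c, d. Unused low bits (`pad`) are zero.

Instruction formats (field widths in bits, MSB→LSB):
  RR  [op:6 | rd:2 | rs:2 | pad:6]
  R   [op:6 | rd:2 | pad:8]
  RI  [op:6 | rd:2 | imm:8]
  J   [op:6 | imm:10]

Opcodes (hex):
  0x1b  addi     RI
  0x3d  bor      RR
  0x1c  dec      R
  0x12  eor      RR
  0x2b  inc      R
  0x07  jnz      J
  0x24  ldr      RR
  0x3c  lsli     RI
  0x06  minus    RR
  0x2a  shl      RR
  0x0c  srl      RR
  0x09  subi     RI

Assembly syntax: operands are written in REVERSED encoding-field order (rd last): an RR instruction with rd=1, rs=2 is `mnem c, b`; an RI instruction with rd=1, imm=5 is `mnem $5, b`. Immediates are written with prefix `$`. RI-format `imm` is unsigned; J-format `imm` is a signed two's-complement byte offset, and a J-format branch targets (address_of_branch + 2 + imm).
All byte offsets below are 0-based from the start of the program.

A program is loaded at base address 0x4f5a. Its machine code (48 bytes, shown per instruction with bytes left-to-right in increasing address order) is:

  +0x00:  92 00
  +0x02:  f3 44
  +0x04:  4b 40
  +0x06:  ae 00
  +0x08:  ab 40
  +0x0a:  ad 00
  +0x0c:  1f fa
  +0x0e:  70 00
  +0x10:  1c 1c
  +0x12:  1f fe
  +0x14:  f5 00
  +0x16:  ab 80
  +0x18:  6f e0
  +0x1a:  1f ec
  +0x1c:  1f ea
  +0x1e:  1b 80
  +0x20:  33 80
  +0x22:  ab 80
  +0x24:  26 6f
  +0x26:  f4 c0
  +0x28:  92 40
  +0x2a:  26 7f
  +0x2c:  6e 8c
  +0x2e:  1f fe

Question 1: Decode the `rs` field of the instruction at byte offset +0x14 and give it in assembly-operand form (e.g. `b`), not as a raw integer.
a

+0x14: f5 00 ⇒ word 0xf500 (big)
  top 6b → 0x3d → bor [RR]
  [9:8] rd=1 = b
  [7:6] rs=0 = a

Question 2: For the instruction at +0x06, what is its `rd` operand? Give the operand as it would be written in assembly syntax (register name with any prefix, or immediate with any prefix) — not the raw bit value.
@+06  big-endian(ae 00) = 0xae00
  opcode bits[15:10]=0x2b: inc/R
  rd@[9:8]=0x2 ⇒ c

c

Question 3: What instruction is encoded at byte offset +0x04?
@+04  big-endian(4b 40) = 0x4b40
  top 6b → 0x12 → eor [RR]
  rd@[9:8]=0x3 ⇒ d
  rs@[7:6]=0x1 ⇒ b

eor b, d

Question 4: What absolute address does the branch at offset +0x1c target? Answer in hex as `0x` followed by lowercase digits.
[1c] 1f ea → 0x1fea
  op=0x1fea>>10=0x7 ⇒ jnz (J)
  [9:0] imm=1002 (s10→-22) = $-22
  target = base 0x4f5a + off 0x1c + 2 + imm -22 = 0x4f62

0x4f62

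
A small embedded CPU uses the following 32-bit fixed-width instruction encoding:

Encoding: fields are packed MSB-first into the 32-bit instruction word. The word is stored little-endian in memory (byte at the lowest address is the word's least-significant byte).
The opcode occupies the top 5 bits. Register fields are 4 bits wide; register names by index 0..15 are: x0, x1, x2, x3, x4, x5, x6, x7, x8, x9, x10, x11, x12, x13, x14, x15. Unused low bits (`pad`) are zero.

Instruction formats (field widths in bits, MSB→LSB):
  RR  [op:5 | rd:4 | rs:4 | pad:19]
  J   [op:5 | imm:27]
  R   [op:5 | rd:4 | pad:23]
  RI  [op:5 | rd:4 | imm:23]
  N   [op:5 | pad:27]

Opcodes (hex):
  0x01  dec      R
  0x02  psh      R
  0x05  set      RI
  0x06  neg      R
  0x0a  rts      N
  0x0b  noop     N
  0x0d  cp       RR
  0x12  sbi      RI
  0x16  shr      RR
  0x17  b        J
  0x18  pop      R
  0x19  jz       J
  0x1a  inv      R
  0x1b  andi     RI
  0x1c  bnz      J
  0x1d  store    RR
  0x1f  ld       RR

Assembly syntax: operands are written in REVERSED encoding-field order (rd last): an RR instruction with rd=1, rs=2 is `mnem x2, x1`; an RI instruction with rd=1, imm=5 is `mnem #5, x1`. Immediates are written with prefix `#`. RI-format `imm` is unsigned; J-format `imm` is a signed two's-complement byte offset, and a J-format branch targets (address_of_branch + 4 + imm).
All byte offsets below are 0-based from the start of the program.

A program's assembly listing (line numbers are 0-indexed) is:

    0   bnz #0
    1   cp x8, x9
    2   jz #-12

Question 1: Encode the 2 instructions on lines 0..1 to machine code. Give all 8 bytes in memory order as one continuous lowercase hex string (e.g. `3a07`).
0. bnz fields op=0x1c:5|imm=0:27 → word e0000000h → 00 00 00 e0
1. cp fields op=0xd:5|rd=9:4|rs=8:4|pad=0:19 → word 6cc00000h → 00 00 c0 6c

000000e00000c06c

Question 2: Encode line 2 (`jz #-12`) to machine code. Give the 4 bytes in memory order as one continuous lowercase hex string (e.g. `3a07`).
L2: jz op=0x19:5|imm=-12:27 ⇒ 0xcffffff4 ⇒ little f4 ff ff cf

f4ffffcf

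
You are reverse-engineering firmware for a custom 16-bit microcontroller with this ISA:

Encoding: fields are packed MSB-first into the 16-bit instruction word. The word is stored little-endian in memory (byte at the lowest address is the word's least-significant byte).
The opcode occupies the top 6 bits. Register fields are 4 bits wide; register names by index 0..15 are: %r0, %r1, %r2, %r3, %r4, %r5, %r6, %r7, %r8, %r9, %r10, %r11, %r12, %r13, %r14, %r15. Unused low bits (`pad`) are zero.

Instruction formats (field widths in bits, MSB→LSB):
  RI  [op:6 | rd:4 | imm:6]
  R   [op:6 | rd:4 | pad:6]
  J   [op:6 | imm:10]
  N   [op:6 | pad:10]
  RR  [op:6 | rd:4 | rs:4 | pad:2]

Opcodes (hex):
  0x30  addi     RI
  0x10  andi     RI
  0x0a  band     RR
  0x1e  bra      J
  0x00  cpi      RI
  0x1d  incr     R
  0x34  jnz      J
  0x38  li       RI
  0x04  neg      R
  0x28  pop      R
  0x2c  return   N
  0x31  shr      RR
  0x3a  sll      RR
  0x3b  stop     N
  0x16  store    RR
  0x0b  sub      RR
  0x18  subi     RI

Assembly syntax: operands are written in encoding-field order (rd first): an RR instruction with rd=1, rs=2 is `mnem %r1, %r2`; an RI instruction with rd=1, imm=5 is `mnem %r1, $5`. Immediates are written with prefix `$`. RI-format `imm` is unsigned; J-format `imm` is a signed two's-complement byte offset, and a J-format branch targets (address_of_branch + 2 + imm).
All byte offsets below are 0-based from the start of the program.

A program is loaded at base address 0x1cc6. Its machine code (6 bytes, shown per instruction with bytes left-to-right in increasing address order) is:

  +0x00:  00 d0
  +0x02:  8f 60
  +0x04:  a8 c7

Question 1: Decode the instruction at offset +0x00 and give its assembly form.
off 0x00: read 00 d0 as little → 0xd000
  op=0xd000>>10=0x34 ⇒ jnz (J)
  [9:0] imm=0 = $0

jnz $0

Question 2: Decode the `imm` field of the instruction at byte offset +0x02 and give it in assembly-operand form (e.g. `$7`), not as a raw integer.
off 0x02: read 8f 60 as little → 0x608f
  opcode bits[15:10]=0x18: subi/RI
  [9:6] rd=2 = %r2
  [5:0] imm=15 = $15

$15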